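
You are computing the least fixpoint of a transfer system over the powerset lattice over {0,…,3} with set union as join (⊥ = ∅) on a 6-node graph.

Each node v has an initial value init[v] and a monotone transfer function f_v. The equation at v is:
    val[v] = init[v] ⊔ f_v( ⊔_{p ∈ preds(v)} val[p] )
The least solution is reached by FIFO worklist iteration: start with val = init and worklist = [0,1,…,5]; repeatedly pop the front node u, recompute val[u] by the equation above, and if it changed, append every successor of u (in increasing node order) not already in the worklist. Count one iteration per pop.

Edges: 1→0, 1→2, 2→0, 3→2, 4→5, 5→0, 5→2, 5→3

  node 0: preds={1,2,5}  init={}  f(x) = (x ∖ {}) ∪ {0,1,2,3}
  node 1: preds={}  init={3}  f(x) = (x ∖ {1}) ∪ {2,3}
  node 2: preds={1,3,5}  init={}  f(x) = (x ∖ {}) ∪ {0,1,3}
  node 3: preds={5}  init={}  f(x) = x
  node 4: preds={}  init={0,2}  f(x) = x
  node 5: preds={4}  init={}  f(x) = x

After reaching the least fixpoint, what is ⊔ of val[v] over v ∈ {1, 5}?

{0,2,3}

Worklist (10 pops):
  #1 pop 0: in={3} → {0,1,2,3} (was {}); enqueue []
  #2 pop 1: in={} → {2,3} (was {3}); enqueue [0]
  #3 pop 2: in={2,3} → {0,1,2,3} (was {}); enqueue []
  #4 pop 3: in={} → {} (no change)
  #5 pop 4: in={} → {0,2} (no change)
  #6 pop 5: in={0,2} → {0,2} (was {}); enqueue [2,3]
  #7 pop 0: in={0,1,2,3} → {0,1,2,3} (no change)
  #8 pop 2: in={0,2,3} → {0,1,2,3} (no change)
  #9 pop 3: in={0,2} → {0,2} (was {}); enqueue [2]
  #10 pop 2: in={0,2,3} → {0,1,2,3} (no change)

Fixpoint:
  val[0] = {0,1,2,3}
  val[1] = {2,3}
  val[2] = {0,1,2,3}
  val[3] = {0,2}
  val[4] = {0,2}
  val[5] = {0,2}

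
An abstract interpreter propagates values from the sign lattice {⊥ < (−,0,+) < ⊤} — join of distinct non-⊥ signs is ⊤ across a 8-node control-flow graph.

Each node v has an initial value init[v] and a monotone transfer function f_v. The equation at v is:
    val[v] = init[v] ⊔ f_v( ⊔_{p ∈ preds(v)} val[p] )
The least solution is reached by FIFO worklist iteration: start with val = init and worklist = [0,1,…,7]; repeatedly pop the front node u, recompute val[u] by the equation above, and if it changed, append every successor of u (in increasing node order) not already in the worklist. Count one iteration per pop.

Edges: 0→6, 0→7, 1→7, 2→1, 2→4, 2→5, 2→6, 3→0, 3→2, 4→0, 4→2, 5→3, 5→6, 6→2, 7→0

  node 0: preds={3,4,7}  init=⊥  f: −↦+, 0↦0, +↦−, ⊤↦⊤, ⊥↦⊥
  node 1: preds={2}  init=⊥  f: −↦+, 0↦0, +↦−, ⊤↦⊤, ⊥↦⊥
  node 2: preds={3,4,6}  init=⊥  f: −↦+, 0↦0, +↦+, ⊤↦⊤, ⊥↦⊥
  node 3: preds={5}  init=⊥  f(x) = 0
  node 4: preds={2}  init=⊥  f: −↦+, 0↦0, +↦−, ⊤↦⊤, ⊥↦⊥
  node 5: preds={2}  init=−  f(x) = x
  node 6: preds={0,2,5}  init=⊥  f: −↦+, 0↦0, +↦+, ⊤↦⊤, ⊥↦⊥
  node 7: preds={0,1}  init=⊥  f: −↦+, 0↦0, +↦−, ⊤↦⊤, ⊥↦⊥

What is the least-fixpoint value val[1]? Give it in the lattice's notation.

Worklist (21 pops):
  #1 pop 0: in=⊥ → ⊥ (no change)
  #2 pop 1: in=⊥ → ⊥ (no change)
  #3 pop 2: in=⊥ → ⊥ (no change)
  #4 pop 3: in=− → 0 (was ⊥); enqueue [0,2]
  #5 pop 4: in=⊥ → ⊥ (no change)
  #6 pop 5: in=⊥ → − (no change)
  #7 pop 6: in=− → + (was ⊥); enqueue []
  #8 pop 7: in=⊥ → ⊥ (no change)
  #9 pop 0: in=0 → 0 (was ⊥); enqueue [6,7]
  #10 pop 2: in=⊤ → ⊤ (was ⊥); enqueue [1,4,5]
  #11 pop 6: in=⊤ → ⊤ (was +); enqueue [2]
  #12 pop 7: in=0 → 0 (was ⊥); enqueue [0]
  #13 pop 1: in=⊤ → ⊤ (was ⊥); enqueue [7]
  #14 pop 4: in=⊤ → ⊤ (was ⊥); enqueue []
  #15 pop 5: in=⊤ → ⊤ (was −); enqueue [3,6]
  #16 pop 2: in=⊤ → ⊤ (no change)
  #17 pop 0: in=⊤ → ⊤ (was 0); enqueue []
  #18 pop 7: in=⊤ → ⊤ (was 0); enqueue [0]
  #19 pop 3: in=⊤ → 0 (no change)
  #20 pop 6: in=⊤ → ⊤ (no change)
  #21 pop 0: in=⊤ → ⊤ (no change)

Fixpoint:
  val[0] = ⊤
  val[1] = ⊤
  val[2] = ⊤
  val[3] = 0
  val[4] = ⊤
  val[5] = ⊤
  val[6] = ⊤
  val[7] = ⊤

⊤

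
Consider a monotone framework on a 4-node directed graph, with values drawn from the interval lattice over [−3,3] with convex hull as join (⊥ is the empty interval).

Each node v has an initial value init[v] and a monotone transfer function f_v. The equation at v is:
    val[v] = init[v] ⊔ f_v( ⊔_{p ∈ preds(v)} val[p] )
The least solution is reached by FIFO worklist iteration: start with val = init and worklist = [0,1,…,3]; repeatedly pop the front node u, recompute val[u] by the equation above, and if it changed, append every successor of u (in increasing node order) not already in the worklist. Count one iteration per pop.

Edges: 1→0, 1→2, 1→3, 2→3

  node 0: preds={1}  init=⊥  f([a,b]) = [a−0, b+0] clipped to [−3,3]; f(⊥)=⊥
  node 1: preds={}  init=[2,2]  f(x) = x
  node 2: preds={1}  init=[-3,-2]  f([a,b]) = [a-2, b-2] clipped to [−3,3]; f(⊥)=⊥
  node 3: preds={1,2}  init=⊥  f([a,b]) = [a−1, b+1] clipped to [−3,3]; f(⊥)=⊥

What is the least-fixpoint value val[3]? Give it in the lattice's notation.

[-3,3]

Trace (4 dequeues):
  [1] u=0 | in [2,2] | out [2,2] | prev ⊥ | push {}
  [2] u=1 | in ⊥ | out [2,2] | ==
  [3] u=2 | in [2,2] | out [-3,0] | prev [-3,-2] | push {}
  [4] u=3 | in [-3,2] | out [-3,3] | prev ⊥ | push {}

Converged values:
  [0] [2,2]
  [1] [2,2]
  [2] [-3,0]
  [3] [-3,3]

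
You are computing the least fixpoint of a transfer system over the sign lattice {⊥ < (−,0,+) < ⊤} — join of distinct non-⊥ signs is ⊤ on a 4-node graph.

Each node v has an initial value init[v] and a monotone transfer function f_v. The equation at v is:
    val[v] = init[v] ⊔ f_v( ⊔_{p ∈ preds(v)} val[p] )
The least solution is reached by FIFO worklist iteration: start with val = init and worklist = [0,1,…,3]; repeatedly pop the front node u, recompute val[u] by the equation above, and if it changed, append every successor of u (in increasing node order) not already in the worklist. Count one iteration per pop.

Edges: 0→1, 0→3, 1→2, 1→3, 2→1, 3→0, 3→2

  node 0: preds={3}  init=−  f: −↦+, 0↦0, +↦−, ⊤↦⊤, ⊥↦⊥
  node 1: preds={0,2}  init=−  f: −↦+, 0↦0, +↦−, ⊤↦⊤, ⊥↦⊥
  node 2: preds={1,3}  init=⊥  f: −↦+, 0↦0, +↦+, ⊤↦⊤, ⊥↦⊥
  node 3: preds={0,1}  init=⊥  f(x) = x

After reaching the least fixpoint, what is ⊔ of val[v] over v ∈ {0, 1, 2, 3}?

⊤

Trace (9 dequeues):
  [1] u=0 | in ⊥ | out − | ==
  [2] u=1 | in − | out ⊤ | prev − | push {}
  [3] u=2 | in ⊤ | out ⊤ | prev ⊥ | push {1}
  [4] u=3 | in ⊤ | out ⊤ | prev ⊥ | push {0,2}
  [5] u=1 | in ⊤ | out ⊤ | ==
  [6] u=0 | in ⊤ | out ⊤ | prev − | push {1,3}
  [7] u=2 | in ⊤ | out ⊤ | ==
  [8] u=1 | in ⊤ | out ⊤ | ==
  [9] u=3 | in ⊤ | out ⊤ | ==

Converged values:
  [0] ⊤
  [1] ⊤
  [2] ⊤
  [3] ⊤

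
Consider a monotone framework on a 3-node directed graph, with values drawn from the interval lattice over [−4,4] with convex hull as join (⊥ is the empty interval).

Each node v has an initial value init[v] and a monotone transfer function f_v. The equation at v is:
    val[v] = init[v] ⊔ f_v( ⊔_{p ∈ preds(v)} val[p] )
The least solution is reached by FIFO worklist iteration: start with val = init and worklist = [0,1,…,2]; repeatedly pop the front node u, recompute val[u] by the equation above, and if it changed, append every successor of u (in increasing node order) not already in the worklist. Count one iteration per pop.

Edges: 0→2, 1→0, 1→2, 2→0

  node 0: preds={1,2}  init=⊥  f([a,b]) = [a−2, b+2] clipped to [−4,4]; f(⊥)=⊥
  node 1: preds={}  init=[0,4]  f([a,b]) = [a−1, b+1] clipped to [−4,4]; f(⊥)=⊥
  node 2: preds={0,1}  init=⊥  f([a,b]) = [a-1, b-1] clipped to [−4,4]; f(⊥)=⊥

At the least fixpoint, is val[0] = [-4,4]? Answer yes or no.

yes

Iteration log — 6 steps:
  step 1. node 0  ⊔preds=[0,4]  new=[-2,4]  old=⊥  +wl: 
  step 2. node 1  ⊔preds=⊥  new=[0,4]  stable
  step 3. node 2  ⊔preds=[-2,4]  new=[-3,3]  old=⊥  +wl: 0
  step 4. node 0  ⊔preds=[-3,4]  new=[-4,4]  old=[-2,4]  +wl: 2
  step 5. node 2  ⊔preds=[-4,4]  new=[-4,3]  old=[-3,3]  +wl: 0
  step 6. node 0  ⊔preds=[-4,4]  new=[-4,4]  stable

Least fixpoint reached:
  node 0: [-4,4]
  node 1: [0,4]
  node 2: [-4,3]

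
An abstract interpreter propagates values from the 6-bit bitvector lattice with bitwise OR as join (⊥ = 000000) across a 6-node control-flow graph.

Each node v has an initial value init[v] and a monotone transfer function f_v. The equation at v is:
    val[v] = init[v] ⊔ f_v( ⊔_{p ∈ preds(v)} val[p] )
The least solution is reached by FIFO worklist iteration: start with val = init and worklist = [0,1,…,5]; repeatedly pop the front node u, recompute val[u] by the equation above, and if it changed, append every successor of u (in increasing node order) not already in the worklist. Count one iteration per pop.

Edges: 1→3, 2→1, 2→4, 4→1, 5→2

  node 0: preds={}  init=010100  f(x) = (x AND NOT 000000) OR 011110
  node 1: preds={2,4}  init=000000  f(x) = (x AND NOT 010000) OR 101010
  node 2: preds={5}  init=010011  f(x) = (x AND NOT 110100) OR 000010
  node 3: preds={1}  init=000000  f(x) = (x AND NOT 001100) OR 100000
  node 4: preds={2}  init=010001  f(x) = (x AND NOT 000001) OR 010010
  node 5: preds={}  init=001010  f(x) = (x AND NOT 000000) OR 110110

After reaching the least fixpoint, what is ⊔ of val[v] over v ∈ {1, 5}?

111111

Iteration log — 8 steps:
  step 1. node 0  ⊔preds=000000  new=011110  old=010100  +wl: 
  step 2. node 1  ⊔preds=010011  new=101011  old=000000  +wl: 
  step 3. node 2  ⊔preds=001010  new=011011  old=010011  +wl: 1
  step 4. node 3  ⊔preds=101011  new=100011  old=000000  +wl: 
  step 5. node 4  ⊔preds=011011  new=011011  old=010001  +wl: 
  step 6. node 5  ⊔preds=000000  new=111110  old=001010  +wl: 2
  step 7. node 1  ⊔preds=011011  new=101011  stable
  step 8. node 2  ⊔preds=111110  new=011011  stable

Least fixpoint reached:
  node 0: 011110
  node 1: 101011
  node 2: 011011
  node 3: 100011
  node 4: 011011
  node 5: 111110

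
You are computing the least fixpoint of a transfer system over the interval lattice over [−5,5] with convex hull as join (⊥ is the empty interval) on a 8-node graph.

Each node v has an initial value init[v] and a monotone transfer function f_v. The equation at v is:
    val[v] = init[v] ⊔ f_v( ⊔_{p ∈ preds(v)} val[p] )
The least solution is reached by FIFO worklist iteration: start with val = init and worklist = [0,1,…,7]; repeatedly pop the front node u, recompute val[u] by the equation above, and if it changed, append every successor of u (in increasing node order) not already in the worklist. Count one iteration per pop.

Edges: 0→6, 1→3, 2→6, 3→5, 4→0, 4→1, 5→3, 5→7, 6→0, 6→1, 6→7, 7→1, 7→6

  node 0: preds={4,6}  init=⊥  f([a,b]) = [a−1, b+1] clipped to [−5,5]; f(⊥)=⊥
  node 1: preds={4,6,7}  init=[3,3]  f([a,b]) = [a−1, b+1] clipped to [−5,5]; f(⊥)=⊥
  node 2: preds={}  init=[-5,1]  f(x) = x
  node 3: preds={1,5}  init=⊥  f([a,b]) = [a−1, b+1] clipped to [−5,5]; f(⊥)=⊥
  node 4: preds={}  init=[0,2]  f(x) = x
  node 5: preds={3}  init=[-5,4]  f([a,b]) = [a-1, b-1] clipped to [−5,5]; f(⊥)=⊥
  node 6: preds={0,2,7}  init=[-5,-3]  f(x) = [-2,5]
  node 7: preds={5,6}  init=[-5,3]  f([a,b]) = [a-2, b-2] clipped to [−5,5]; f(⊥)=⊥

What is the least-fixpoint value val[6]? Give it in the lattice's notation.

Trace (12 dequeues):
  [1] u=0 | in [-5,2] | out [-5,3] | prev ⊥ | push {}
  [2] u=1 | in [-5,3] | out [-5,4] | prev [3,3] | push {}
  [3] u=2 | in ⊥ | out [-5,1] | ==
  [4] u=3 | in [-5,4] | out [-5,5] | prev ⊥ | push {}
  [5] u=4 | in ⊥ | out [0,2] | ==
  [6] u=5 | in [-5,5] | out [-5,4] | ==
  [7] u=6 | in [-5,3] | out [-5,5] | prev [-5,-3] | push {0,1}
  [8] u=7 | in [-5,5] | out [-5,3] | ==
  [9] u=0 | in [-5,5] | out [-5,5] | prev [-5,3] | push {6}
  [10] u=1 | in [-5,5] | out [-5,5] | prev [-5,4] | push {3}
  [11] u=6 | in [-5,5] | out [-5,5] | ==
  [12] u=3 | in [-5,5] | out [-5,5] | ==

Converged values:
  [0] [-5,5]
  [1] [-5,5]
  [2] [-5,1]
  [3] [-5,5]
  [4] [0,2]
  [5] [-5,4]
  [6] [-5,5]
  [7] [-5,3]

[-5,5]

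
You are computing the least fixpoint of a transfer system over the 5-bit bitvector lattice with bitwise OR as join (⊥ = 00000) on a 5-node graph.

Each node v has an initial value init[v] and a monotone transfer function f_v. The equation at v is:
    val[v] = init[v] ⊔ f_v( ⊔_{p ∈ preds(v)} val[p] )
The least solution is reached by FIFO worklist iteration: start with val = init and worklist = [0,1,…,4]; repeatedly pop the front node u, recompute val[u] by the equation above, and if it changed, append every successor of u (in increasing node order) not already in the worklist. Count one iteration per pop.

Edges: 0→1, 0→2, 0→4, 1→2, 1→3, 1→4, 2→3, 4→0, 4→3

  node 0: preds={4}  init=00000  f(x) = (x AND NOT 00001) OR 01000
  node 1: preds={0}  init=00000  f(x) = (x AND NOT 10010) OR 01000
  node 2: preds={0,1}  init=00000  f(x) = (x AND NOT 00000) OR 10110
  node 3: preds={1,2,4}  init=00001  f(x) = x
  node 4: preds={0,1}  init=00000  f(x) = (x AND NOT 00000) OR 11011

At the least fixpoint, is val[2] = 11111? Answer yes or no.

no

Worklist (10 pops):
  #1 pop 0: in=00000 → 01000 (was 00000); enqueue []
  #2 pop 1: in=01000 → 01000 (was 00000); enqueue []
  #3 pop 2: in=01000 → 11110 (was 00000); enqueue []
  #4 pop 3: in=11110 → 11111 (was 00001); enqueue []
  #5 pop 4: in=01000 → 11011 (was 00000); enqueue [0,3]
  #6 pop 0: in=11011 → 11010 (was 01000); enqueue [1,2,4]
  #7 pop 3: in=11111 → 11111 (no change)
  #8 pop 1: in=11010 → 01000 (no change)
  #9 pop 2: in=11010 → 11110 (no change)
  #10 pop 4: in=11010 → 11011 (no change)

Fixpoint:
  val[0] = 11010
  val[1] = 01000
  val[2] = 11110
  val[3] = 11111
  val[4] = 11011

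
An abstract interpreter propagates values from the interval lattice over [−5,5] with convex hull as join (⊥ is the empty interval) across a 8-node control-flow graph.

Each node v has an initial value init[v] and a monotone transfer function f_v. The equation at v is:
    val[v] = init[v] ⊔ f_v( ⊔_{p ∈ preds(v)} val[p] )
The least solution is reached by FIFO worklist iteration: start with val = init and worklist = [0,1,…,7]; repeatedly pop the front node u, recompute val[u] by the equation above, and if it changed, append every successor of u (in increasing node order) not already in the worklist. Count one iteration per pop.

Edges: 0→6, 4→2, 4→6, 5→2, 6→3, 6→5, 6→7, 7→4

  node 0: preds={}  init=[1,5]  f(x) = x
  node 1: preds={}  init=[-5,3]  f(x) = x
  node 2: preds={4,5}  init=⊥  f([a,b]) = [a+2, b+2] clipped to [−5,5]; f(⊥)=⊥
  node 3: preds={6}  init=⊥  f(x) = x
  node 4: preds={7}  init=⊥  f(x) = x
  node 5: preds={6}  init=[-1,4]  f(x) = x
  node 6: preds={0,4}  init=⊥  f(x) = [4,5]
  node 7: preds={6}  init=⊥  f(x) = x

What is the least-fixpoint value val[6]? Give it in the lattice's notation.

Worklist (13 pops):
  #1 pop 0: in=⊥ → [1,5] (no change)
  #2 pop 1: in=⊥ → [-5,3] (no change)
  #3 pop 2: in=[-1,4] → [1,5] (was ⊥); enqueue []
  #4 pop 3: in=⊥ → ⊥ (no change)
  #5 pop 4: in=⊥ → ⊥ (no change)
  #6 pop 5: in=⊥ → [-1,4] (no change)
  #7 pop 6: in=[1,5] → [4,5] (was ⊥); enqueue [3,5]
  #8 pop 7: in=[4,5] → [4,5] (was ⊥); enqueue [4]
  #9 pop 3: in=[4,5] → [4,5] (was ⊥); enqueue []
  #10 pop 5: in=[4,5] → [-1,5] (was [-1,4]); enqueue [2]
  #11 pop 4: in=[4,5] → [4,5] (was ⊥); enqueue [6]
  #12 pop 2: in=[-1,5] → [1,5] (no change)
  #13 pop 6: in=[1,5] → [4,5] (no change)

Fixpoint:
  val[0] = [1,5]
  val[1] = [-5,3]
  val[2] = [1,5]
  val[3] = [4,5]
  val[4] = [4,5]
  val[5] = [-1,5]
  val[6] = [4,5]
  val[7] = [4,5]

[4,5]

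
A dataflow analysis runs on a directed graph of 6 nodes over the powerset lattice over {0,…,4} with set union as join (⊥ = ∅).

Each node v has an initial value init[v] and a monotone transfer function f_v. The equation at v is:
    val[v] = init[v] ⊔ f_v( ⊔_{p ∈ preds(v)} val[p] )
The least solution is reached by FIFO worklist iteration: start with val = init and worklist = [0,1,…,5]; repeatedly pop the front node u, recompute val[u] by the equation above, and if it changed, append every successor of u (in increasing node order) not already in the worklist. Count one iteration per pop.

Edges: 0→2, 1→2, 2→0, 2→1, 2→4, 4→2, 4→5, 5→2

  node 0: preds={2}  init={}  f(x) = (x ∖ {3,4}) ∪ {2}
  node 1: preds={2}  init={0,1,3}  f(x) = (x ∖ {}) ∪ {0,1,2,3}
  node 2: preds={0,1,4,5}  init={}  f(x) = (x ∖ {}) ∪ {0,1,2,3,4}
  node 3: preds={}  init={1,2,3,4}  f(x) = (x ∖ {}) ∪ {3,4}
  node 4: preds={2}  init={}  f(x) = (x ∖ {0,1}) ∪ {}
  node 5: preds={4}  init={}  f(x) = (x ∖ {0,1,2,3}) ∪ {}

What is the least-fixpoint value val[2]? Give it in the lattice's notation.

{0,1,2,3,4}

Worklist (9 pops):
  #1 pop 0: in={} → {2} (was {}); enqueue []
  #2 pop 1: in={} → {0,1,2,3} (was {0,1,3}); enqueue []
  #3 pop 2: in={0,1,2,3} → {0,1,2,3,4} (was {}); enqueue [0,1]
  #4 pop 3: in={} → {1,2,3,4} (no change)
  #5 pop 4: in={0,1,2,3,4} → {2,3,4} (was {}); enqueue [2]
  #6 pop 5: in={2,3,4} → {4} (was {}); enqueue []
  #7 pop 0: in={0,1,2,3,4} → {0,1,2} (was {2}); enqueue []
  #8 pop 1: in={0,1,2,3,4} → {0,1,2,3,4} (was {0,1,2,3}); enqueue []
  #9 pop 2: in={0,1,2,3,4} → {0,1,2,3,4} (no change)

Fixpoint:
  val[0] = {0,1,2}
  val[1] = {0,1,2,3,4}
  val[2] = {0,1,2,3,4}
  val[3] = {1,2,3,4}
  val[4] = {2,3,4}
  val[5] = {4}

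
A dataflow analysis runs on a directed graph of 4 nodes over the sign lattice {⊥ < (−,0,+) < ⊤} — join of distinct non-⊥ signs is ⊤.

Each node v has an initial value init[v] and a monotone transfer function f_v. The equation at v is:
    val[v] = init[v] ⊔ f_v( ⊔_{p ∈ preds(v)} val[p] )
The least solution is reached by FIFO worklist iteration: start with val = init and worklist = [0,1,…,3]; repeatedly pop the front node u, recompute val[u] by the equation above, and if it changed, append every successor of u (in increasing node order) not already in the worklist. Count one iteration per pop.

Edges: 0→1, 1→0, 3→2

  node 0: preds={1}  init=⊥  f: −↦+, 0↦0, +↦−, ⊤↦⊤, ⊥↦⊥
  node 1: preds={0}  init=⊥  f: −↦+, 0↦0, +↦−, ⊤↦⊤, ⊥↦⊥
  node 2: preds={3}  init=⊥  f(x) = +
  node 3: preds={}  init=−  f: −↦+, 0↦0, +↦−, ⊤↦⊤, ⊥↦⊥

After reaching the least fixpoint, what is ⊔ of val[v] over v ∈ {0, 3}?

−

Worklist (4 pops):
  #1 pop 0: in=⊥ → ⊥ (no change)
  #2 pop 1: in=⊥ → ⊥ (no change)
  #3 pop 2: in=− → + (was ⊥); enqueue []
  #4 pop 3: in=⊥ → − (no change)

Fixpoint:
  val[0] = ⊥
  val[1] = ⊥
  val[2] = +
  val[3] = −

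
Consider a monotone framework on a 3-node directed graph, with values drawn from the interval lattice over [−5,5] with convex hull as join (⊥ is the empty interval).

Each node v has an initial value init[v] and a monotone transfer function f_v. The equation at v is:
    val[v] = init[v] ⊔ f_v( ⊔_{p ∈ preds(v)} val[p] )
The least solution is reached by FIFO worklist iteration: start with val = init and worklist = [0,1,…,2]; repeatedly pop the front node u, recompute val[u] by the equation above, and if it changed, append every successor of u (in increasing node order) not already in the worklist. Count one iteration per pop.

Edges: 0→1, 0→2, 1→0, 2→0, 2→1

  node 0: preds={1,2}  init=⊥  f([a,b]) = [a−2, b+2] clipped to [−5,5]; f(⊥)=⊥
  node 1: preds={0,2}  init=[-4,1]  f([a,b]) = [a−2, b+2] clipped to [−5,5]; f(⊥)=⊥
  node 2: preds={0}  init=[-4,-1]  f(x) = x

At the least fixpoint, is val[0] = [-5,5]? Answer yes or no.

yes

Trace (8 dequeues):
  [1] u=0 | in [-4,1] | out [-5,3] | prev ⊥ | push {}
  [2] u=1 | in [-5,3] | out [-5,5] | prev [-4,1] | push {0}
  [3] u=2 | in [-5,3] | out [-5,3] | prev [-4,-1] | push {1}
  [4] u=0 | in [-5,5] | out [-5,5] | prev [-5,3] | push {2}
  [5] u=1 | in [-5,5] | out [-5,5] | ==
  [6] u=2 | in [-5,5] | out [-5,5] | prev [-5,3] | push {0,1}
  [7] u=0 | in [-5,5] | out [-5,5] | ==
  [8] u=1 | in [-5,5] | out [-5,5] | ==

Converged values:
  [0] [-5,5]
  [1] [-5,5]
  [2] [-5,5]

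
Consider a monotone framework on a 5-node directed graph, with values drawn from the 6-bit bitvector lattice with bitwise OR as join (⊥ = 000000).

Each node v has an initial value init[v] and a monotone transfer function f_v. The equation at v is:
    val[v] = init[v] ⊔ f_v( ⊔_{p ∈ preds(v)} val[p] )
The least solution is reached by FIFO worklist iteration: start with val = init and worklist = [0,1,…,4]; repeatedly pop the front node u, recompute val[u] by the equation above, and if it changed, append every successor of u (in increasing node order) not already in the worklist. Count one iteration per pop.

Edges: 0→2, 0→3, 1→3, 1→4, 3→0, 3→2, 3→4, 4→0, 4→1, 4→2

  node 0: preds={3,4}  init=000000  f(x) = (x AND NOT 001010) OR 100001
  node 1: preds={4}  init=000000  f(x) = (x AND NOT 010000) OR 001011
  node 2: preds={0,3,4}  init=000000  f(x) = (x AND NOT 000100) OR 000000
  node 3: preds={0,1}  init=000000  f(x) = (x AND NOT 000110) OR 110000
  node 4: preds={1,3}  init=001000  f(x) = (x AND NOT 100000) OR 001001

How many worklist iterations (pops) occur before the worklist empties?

Worklist (9 pops):
  #1 pop 0: in=001000 → 100001 (was 000000); enqueue []
  #2 pop 1: in=001000 → 001011 (was 000000); enqueue []
  #3 pop 2: in=101001 → 101001 (was 000000); enqueue []
  #4 pop 3: in=101011 → 111001 (was 000000); enqueue [0,2]
  #5 pop 4: in=111011 → 011011 (was 001000); enqueue [1]
  #6 pop 0: in=111011 → 110001 (was 100001); enqueue [3]
  #7 pop 2: in=111011 → 111011 (was 101001); enqueue []
  #8 pop 1: in=011011 → 001011 (no change)
  #9 pop 3: in=111011 → 111001 (no change)

Fixpoint:
  val[0] = 110001
  val[1] = 001011
  val[2] = 111011
  val[3] = 111001
  val[4] = 011011

9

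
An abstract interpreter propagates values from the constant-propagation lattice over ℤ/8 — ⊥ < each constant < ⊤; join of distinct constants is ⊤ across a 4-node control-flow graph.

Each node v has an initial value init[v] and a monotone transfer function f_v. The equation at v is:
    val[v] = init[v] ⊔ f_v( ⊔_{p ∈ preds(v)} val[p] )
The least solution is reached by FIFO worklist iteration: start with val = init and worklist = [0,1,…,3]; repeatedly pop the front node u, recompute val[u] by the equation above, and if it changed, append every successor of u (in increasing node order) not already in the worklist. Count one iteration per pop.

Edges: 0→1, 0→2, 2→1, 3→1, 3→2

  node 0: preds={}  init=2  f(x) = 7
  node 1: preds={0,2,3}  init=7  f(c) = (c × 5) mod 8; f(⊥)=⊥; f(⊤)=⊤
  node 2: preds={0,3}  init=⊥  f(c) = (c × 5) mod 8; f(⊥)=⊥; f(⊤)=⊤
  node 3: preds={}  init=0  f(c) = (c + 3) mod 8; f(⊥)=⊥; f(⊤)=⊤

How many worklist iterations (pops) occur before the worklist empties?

5

Iteration log — 5 steps:
  step 1. node 0  ⊔preds=⊥  new=⊤  old=2  +wl: 
  step 2. node 1  ⊔preds=⊤  new=⊤  old=7  +wl: 
  step 3. node 2  ⊔preds=⊤  new=⊤  old=⊥  +wl: 1
  step 4. node 3  ⊔preds=⊥  new=0  stable
  step 5. node 1  ⊔preds=⊤  new=⊤  stable

Least fixpoint reached:
  node 0: ⊤
  node 1: ⊤
  node 2: ⊤
  node 3: 0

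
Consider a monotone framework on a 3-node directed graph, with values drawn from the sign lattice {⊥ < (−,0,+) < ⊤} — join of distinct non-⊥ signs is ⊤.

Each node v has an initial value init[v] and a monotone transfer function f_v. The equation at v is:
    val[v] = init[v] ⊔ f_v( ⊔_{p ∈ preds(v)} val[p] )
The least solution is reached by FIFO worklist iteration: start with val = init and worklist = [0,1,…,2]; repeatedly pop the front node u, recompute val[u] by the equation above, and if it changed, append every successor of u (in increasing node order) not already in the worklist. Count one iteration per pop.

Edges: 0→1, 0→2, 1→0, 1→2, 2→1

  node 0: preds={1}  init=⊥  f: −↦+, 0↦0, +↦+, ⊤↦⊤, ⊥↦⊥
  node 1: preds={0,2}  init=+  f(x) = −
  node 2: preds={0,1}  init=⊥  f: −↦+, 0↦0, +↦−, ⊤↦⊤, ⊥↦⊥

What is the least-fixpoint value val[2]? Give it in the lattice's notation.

⊤

Trace (6 dequeues):
  [1] u=0 | in + | out + | prev ⊥ | push {}
  [2] u=1 | in + | out ⊤ | prev + | push {0}
  [3] u=2 | in ⊤ | out ⊤ | prev ⊥ | push {1}
  [4] u=0 | in ⊤ | out ⊤ | prev + | push {2}
  [5] u=1 | in ⊤ | out ⊤ | ==
  [6] u=2 | in ⊤ | out ⊤ | ==

Converged values:
  [0] ⊤
  [1] ⊤
  [2] ⊤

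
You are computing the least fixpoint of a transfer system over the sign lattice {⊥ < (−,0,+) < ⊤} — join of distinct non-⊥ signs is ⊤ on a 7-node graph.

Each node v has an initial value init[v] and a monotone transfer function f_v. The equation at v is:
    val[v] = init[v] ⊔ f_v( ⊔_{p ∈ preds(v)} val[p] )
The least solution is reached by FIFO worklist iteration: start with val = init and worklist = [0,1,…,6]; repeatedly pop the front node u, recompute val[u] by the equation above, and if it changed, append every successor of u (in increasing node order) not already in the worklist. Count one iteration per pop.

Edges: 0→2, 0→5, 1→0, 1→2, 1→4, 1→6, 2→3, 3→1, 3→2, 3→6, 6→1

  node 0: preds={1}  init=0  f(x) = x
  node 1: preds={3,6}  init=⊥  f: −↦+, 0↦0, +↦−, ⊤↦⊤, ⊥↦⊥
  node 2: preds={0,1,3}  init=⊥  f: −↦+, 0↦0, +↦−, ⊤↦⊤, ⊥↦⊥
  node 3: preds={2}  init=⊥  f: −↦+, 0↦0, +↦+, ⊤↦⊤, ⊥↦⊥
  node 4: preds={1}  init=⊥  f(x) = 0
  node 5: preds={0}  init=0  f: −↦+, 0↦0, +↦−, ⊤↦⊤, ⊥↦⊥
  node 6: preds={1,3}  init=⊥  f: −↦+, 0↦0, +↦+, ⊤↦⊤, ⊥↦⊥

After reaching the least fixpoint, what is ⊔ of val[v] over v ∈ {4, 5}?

0

Worklist (12 pops):
  #1 pop 0: in=⊥ → 0 (no change)
  #2 pop 1: in=⊥ → ⊥ (no change)
  #3 pop 2: in=0 → 0 (was ⊥); enqueue []
  #4 pop 3: in=0 → 0 (was ⊥); enqueue [1,2]
  #5 pop 4: in=⊥ → 0 (was ⊥); enqueue []
  #6 pop 5: in=0 → 0 (no change)
  #7 pop 6: in=0 → 0 (was ⊥); enqueue []
  #8 pop 1: in=0 → 0 (was ⊥); enqueue [0,4,6]
  #9 pop 2: in=0 → 0 (no change)
  #10 pop 0: in=0 → 0 (no change)
  #11 pop 4: in=0 → 0 (no change)
  #12 pop 6: in=0 → 0 (no change)

Fixpoint:
  val[0] = 0
  val[1] = 0
  val[2] = 0
  val[3] = 0
  val[4] = 0
  val[5] = 0
  val[6] = 0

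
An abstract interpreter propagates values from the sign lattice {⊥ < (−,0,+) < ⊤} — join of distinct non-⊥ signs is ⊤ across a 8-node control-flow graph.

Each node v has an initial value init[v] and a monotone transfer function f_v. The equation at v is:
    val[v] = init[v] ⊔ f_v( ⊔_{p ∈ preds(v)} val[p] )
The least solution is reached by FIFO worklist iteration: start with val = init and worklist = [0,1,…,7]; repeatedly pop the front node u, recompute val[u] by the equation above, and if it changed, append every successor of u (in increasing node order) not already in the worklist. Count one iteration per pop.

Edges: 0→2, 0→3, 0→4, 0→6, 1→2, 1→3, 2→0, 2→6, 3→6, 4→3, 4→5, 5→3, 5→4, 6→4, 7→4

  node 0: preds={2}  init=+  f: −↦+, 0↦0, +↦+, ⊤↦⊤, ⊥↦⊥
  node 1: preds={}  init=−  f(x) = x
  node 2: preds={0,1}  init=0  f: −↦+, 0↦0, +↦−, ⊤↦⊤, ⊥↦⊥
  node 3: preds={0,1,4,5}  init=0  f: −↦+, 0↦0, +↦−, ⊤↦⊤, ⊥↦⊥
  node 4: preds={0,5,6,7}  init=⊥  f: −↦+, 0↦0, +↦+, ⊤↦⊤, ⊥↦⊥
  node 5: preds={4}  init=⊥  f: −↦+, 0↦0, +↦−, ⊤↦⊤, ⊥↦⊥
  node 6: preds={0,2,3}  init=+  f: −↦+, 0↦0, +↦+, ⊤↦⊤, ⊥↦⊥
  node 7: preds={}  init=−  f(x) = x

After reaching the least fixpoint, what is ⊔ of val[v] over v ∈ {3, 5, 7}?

⊤

Iteration log — 11 steps:
  step 1. node 0  ⊔preds=0  new=⊤  old=+  +wl: 
  step 2. node 1  ⊔preds=⊥  new=−  stable
  step 3. node 2  ⊔preds=⊤  new=⊤  old=0  +wl: 0
  step 4. node 3  ⊔preds=⊤  new=⊤  old=0  +wl: 
  step 5. node 4  ⊔preds=⊤  new=⊤  old=⊥  +wl: 3
  step 6. node 5  ⊔preds=⊤  new=⊤  old=⊥  +wl: 4
  step 7. node 6  ⊔preds=⊤  new=⊤  old=+  +wl: 
  step 8. node 7  ⊔preds=⊥  new=−  stable
  step 9. node 0  ⊔preds=⊤  new=⊤  stable
  step 10. node 3  ⊔preds=⊤  new=⊤  stable
  step 11. node 4  ⊔preds=⊤  new=⊤  stable

Least fixpoint reached:
  node 0: ⊤
  node 1: −
  node 2: ⊤
  node 3: ⊤
  node 4: ⊤
  node 5: ⊤
  node 6: ⊤
  node 7: −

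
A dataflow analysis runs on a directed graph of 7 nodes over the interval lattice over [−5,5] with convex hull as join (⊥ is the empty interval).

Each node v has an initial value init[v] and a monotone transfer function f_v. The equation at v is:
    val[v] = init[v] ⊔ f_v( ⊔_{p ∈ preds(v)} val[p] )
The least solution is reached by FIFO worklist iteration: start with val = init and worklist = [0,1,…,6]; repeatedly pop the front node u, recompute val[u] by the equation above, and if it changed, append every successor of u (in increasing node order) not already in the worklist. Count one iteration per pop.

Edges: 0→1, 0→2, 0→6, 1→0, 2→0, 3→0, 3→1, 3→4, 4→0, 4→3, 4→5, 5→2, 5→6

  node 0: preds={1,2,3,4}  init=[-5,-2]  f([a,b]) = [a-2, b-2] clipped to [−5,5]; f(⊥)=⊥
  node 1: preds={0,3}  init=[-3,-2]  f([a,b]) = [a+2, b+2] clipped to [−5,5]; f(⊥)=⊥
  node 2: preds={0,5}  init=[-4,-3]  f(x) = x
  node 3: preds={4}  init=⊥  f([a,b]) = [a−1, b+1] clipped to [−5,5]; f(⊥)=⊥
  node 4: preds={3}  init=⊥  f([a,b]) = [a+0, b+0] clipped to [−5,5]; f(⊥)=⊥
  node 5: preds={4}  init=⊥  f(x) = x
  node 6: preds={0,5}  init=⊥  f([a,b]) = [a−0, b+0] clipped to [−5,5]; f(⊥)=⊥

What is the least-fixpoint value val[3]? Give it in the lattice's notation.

Worklist (8 pops):
  #1 pop 0: in=[-4,-2] → [-5,-2] (no change)
  #2 pop 1: in=[-5,-2] → [-3,0] (was [-3,-2]); enqueue [0]
  #3 pop 2: in=[-5,-2] → [-5,-2] (was [-4,-3]); enqueue []
  #4 pop 3: in=⊥ → ⊥ (no change)
  #5 pop 4: in=⊥ → ⊥ (no change)
  #6 pop 5: in=⊥ → ⊥ (no change)
  #7 pop 6: in=[-5,-2] → [-5,-2] (was ⊥); enqueue []
  #8 pop 0: in=[-5,0] → [-5,-2] (no change)

Fixpoint:
  val[0] = [-5,-2]
  val[1] = [-3,0]
  val[2] = [-5,-2]
  val[3] = ⊥
  val[4] = ⊥
  val[5] = ⊥
  val[6] = [-5,-2]

⊥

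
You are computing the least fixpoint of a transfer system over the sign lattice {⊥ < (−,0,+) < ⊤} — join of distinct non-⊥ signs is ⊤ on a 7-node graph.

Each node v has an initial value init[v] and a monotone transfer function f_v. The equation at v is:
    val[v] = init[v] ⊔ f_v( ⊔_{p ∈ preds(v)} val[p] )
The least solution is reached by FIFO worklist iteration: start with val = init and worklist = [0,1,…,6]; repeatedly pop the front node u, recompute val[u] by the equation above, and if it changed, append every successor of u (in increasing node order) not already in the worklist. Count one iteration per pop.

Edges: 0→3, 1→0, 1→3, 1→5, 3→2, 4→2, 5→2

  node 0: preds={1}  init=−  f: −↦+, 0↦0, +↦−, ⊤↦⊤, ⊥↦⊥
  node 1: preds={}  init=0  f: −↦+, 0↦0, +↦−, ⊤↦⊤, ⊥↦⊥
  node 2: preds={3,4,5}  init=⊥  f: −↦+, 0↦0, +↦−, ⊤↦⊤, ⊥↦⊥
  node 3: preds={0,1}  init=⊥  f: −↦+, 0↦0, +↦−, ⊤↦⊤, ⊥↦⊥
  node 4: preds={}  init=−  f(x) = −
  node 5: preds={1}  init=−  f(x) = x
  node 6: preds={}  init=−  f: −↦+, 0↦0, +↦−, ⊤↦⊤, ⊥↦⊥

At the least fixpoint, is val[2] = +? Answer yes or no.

no

Iteration log — 8 steps:
  step 1. node 0  ⊔preds=0  new=⊤  old=−  +wl: 
  step 2. node 1  ⊔preds=⊥  new=0  stable
  step 3. node 2  ⊔preds=−  new=+  old=⊥  +wl: 
  step 4. node 3  ⊔preds=⊤  new=⊤  old=⊥  +wl: 2
  step 5. node 4  ⊔preds=⊥  new=−  stable
  step 6. node 5  ⊔preds=0  new=⊤  old=−  +wl: 
  step 7. node 6  ⊔preds=⊥  new=−  stable
  step 8. node 2  ⊔preds=⊤  new=⊤  old=+  +wl: 

Least fixpoint reached:
  node 0: ⊤
  node 1: 0
  node 2: ⊤
  node 3: ⊤
  node 4: −
  node 5: ⊤
  node 6: −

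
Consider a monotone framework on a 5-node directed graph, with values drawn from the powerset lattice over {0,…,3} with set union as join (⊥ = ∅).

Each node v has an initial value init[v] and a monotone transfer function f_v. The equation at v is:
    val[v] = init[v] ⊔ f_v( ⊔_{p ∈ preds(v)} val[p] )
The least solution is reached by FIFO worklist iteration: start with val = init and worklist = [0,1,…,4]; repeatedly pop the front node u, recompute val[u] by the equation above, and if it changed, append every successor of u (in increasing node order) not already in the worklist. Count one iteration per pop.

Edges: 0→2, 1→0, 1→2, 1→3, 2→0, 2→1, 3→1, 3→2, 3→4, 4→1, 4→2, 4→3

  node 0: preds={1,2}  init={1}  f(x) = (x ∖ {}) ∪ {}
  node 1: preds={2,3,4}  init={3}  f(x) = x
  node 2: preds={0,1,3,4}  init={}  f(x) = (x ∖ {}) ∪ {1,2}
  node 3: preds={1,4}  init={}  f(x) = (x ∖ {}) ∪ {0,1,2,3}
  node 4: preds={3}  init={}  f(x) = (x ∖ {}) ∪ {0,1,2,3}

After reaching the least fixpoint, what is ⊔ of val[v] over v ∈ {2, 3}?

{0,1,2,3}

Worklist (12 pops):
  #1 pop 0: in={3} → {1,3} (was {1}); enqueue []
  #2 pop 1: in={} → {3} (no change)
  #3 pop 2: in={1,3} → {1,2,3} (was {}); enqueue [0,1]
  #4 pop 3: in={3} → {0,1,2,3} (was {}); enqueue [2]
  #5 pop 4: in={0,1,2,3} → {0,1,2,3} (was {}); enqueue [3]
  #6 pop 0: in={1,2,3} → {1,2,3} (was {1,3}); enqueue []
  #7 pop 1: in={0,1,2,3} → {0,1,2,3} (was {3}); enqueue [0]
  #8 pop 2: in={0,1,2,3} → {0,1,2,3} (was {1,2,3}); enqueue [1]
  #9 pop 3: in={0,1,2,3} → {0,1,2,3} (no change)
  #10 pop 0: in={0,1,2,3} → {0,1,2,3} (was {1,2,3}); enqueue [2]
  #11 pop 1: in={0,1,2,3} → {0,1,2,3} (no change)
  #12 pop 2: in={0,1,2,3} → {0,1,2,3} (no change)

Fixpoint:
  val[0] = {0,1,2,3}
  val[1] = {0,1,2,3}
  val[2] = {0,1,2,3}
  val[3] = {0,1,2,3}
  val[4] = {0,1,2,3}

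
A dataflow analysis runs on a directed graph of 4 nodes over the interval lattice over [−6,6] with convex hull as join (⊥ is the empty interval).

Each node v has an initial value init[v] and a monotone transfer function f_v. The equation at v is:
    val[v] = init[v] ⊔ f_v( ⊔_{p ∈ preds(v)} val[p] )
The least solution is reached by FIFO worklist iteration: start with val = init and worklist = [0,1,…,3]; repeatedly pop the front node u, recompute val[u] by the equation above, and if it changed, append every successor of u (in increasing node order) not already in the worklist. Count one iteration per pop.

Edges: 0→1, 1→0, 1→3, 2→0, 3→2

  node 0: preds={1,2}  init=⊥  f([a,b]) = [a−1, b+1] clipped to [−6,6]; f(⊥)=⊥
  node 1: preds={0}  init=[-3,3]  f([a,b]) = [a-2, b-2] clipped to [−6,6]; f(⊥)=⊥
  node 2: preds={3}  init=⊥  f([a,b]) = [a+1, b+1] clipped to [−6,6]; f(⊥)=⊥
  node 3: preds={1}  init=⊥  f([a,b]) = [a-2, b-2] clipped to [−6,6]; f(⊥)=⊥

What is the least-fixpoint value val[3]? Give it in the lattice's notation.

Trace (8 dequeues):
  [1] u=0 | in [-3,3] | out [-4,4] | prev ⊥ | push {}
  [2] u=1 | in [-4,4] | out [-6,3] | prev [-3,3] | push {0}
  [3] u=2 | in ⊥ | out ⊥ | ==
  [4] u=3 | in [-6,3] | out [-6,1] | prev ⊥ | push {2}
  [5] u=0 | in [-6,3] | out [-6,4] | prev [-4,4] | push {1}
  [6] u=2 | in [-6,1] | out [-5,2] | prev ⊥ | push {0}
  [7] u=1 | in [-6,4] | out [-6,3] | ==
  [8] u=0 | in [-6,3] | out [-6,4] | ==

Converged values:
  [0] [-6,4]
  [1] [-6,3]
  [2] [-5,2]
  [3] [-6,1]

[-6,1]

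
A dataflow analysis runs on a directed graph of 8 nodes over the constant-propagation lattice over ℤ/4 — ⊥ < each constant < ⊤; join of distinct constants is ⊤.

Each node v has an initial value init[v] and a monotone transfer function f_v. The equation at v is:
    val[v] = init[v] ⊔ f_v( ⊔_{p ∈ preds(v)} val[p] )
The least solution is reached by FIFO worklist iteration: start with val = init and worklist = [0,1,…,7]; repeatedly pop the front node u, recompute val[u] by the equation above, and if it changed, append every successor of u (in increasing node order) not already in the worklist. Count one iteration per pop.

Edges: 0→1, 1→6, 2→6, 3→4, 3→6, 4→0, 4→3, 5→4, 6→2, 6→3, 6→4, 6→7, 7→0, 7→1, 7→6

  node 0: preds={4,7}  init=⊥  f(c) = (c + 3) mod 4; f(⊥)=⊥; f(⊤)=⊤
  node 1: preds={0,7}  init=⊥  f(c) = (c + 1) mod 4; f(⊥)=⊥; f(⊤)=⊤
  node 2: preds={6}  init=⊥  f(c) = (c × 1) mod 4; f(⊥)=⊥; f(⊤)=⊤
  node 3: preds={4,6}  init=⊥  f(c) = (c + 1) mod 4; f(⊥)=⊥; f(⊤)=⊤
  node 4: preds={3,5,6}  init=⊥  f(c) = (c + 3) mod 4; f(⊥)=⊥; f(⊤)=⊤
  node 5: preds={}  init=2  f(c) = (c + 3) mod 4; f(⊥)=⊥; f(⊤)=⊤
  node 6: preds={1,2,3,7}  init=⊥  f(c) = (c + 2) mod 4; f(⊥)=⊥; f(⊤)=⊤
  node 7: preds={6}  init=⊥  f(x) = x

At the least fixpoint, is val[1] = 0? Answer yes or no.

Trace (22 dequeues):
  [1] u=0 | in ⊥ | out ⊥ | ==
  [2] u=1 | in ⊥ | out ⊥ | ==
  [3] u=2 | in ⊥ | out ⊥ | ==
  [4] u=3 | in ⊥ | out ⊥ | ==
  [5] u=4 | in 2 | out 1 | prev ⊥ | push {0,3}
  [6] u=5 | in ⊥ | out 2 | ==
  [7] u=6 | in ⊥ | out ⊥ | ==
  [8] u=7 | in ⊥ | out ⊥ | ==
  [9] u=0 | in 1 | out 0 | prev ⊥ | push {1}
  [10] u=3 | in 1 | out 2 | prev ⊥ | push {4,6}
  [11] u=1 | in 0 | out 1 | prev ⊥ | push {}
  [12] u=4 | in 2 | out 1 | ==
  [13] u=6 | in ⊤ | out ⊤ | prev ⊥ | push {2,3,4,7}
  [14] u=2 | in ⊤ | out ⊤ | prev ⊥ | push {6}
  [15] u=3 | in ⊤ | out ⊤ | prev 2 | push {}
  [16] u=4 | in ⊤ | out ⊤ | prev 1 | push {0,3}
  [17] u=7 | in ⊤ | out ⊤ | prev ⊥ | push {1}
  [18] u=6 | in ⊤ | out ⊤ | ==
  [19] u=0 | in ⊤ | out ⊤ | prev 0 | push {}
  [20] u=3 | in ⊤ | out ⊤ | ==
  [21] u=1 | in ⊤ | out ⊤ | prev 1 | push {6}
  [22] u=6 | in ⊤ | out ⊤ | ==

Converged values:
  [0] ⊤
  [1] ⊤
  [2] ⊤
  [3] ⊤
  [4] ⊤
  [5] 2
  [6] ⊤
  [7] ⊤

no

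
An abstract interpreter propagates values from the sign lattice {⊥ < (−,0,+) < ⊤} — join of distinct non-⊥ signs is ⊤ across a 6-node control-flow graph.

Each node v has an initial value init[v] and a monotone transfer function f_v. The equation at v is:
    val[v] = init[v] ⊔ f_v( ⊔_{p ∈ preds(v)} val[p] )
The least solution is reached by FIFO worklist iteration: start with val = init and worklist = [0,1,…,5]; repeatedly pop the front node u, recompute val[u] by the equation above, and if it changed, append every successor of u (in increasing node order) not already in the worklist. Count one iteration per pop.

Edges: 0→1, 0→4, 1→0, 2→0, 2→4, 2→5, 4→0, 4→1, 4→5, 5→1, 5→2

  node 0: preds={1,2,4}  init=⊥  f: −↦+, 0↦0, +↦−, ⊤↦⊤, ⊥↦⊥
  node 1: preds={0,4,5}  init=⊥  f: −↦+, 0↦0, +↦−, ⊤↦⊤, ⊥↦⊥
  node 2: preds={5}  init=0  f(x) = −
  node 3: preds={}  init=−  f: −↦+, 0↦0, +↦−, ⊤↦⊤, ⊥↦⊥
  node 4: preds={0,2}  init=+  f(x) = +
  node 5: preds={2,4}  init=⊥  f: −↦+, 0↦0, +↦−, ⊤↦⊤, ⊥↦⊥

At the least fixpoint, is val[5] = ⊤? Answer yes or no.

yes

Trace (9 dequeues):
  [1] u=0 | in ⊤ | out ⊤ | prev ⊥ | push {}
  [2] u=1 | in ⊤ | out ⊤ | prev ⊥ | push {0}
  [3] u=2 | in ⊥ | out ⊤ | prev 0 | push {}
  [4] u=3 | in ⊥ | out − | ==
  [5] u=4 | in ⊤ | out + | ==
  [6] u=5 | in ⊤ | out ⊤ | prev ⊥ | push {1,2}
  [7] u=0 | in ⊤ | out ⊤ | ==
  [8] u=1 | in ⊤ | out ⊤ | ==
  [9] u=2 | in ⊤ | out ⊤ | ==

Converged values:
  [0] ⊤
  [1] ⊤
  [2] ⊤
  [3] −
  [4] +
  [5] ⊤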